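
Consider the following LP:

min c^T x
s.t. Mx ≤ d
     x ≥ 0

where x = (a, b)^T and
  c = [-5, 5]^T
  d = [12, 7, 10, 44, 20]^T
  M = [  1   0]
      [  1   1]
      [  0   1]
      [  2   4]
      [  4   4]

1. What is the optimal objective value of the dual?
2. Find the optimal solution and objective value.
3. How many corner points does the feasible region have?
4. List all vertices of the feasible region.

1. -25 (by strong duality, equal to the primal optimum)
2. a = 5, b = 0, z = -25
3. 3
4. (0, 0), (5, 0), (0, 5)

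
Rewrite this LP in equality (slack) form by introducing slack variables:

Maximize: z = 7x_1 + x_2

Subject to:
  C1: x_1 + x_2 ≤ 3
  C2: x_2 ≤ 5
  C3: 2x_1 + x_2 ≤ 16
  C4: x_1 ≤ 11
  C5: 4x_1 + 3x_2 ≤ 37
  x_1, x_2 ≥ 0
max z = 7x_1 + x_2

s.t.
  x_1 + x_2 + s1 = 3
  x_2 + s2 = 5
  2x_1 + x_2 + s3 = 16
  x_1 + s4 = 11
  4x_1 + 3x_2 + s5 = 37
  x_1, x_2, s1, s2, s3, s4, s5 ≥ 0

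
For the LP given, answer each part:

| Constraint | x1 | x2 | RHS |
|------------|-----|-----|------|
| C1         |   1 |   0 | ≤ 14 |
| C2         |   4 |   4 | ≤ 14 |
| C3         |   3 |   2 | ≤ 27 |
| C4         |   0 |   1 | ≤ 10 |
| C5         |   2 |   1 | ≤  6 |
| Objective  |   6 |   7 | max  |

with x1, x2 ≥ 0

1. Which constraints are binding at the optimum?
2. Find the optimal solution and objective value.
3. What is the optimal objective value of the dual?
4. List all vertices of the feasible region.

1. C2, x1 ≥ 0
2. x1 = 0, x2 = 3.5, z = 24.5
3. 24.5 (by strong duality, equal to the primal optimum)
4. (0, 0), (3, 0), (2.5, 1), (0, 3.5)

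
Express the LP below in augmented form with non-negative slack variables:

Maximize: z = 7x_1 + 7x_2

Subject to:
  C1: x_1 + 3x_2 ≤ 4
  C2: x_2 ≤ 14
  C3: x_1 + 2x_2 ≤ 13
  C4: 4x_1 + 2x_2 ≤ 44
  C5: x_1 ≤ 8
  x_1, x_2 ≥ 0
max z = 7x_1 + 7x_2

s.t.
  x_1 + 3x_2 + s1 = 4
  x_2 + s2 = 14
  x_1 + 2x_2 + s3 = 13
  4x_1 + 2x_2 + s4 = 44
  x_1 + s5 = 8
  x_1, x_2, s1, s2, s3, s4, s5 ≥ 0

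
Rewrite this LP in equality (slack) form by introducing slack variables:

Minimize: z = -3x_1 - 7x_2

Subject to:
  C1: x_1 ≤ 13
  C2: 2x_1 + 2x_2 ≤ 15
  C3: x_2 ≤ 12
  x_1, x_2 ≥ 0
min z = -3x_1 - 7x_2

s.t.
  x_1 + s1 = 13
  2x_1 + 2x_2 + s2 = 15
  x_2 + s3 = 12
  x_1, x_2, s1, s2, s3 ≥ 0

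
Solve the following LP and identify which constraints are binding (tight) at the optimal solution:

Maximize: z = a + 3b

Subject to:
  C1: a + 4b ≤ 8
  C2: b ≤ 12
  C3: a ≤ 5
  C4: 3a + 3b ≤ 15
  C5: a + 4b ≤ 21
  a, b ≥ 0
Optimal: a = 4, b = 1
Slack at optimum:
  C1: slack = 0 (binding)
  C2: slack = 11
  C3: slack = 1
  C4: slack = 0 (binding)
  C5: slack = 13
  a ≥ 0: a = 4
  b ≥ 0: b = 1
Binding constraints: C1, C4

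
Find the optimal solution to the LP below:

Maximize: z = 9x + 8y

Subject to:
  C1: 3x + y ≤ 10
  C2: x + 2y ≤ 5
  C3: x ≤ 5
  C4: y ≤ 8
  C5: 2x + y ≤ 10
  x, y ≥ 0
x = 3, y = 1, z = 35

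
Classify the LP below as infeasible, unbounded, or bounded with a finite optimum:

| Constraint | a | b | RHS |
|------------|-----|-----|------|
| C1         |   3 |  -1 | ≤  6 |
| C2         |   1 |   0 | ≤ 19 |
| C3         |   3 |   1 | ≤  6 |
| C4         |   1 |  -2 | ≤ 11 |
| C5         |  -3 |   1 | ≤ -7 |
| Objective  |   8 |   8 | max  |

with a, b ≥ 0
C1 requires 3a - b ≤ 6, while C5 (-3a + b ≤ -7) is equivalent to 3a - b ≥ 7. Together they would need 7 ≤ 3a - b ≤ 6, which is impossible since 7 > 6. No point satisfies all constraints.

Infeasible — the constraint set is empty.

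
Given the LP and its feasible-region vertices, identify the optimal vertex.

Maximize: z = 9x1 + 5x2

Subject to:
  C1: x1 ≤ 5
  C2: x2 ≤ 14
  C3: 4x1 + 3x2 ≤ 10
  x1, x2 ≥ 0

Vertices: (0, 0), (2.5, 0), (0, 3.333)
Evaluating z = 9x1 + 5x2 at each vertex:
  (0, 0): z = 0
  (2.5, 0): z = 22.5
  (0, 3.333): z = 16.67

The largest value is z = 22.5, attained at (2.5, 0).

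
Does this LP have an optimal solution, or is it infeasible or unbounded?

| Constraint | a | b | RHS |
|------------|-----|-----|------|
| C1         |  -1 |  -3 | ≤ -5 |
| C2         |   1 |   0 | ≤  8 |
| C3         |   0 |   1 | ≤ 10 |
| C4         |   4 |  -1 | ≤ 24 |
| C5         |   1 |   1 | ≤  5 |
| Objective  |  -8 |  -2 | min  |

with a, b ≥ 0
The point (5, 0) satisfies every constraint, so the LP is feasible; the constraints give a ≤ 8 and b ≤ 10, which with a, b ≥ 0 keep the feasible region inside a bounded box. A feasible, bounded LP attains a finite optimum at a vertex.

Evaluating z = -8a - 2b at each vertex:
  (0, 1.667): z = -3.333
  (5, 0): z = -40
  (0, 5): z = -10

The LP has an optimal solution: (5, 0) with z = -40.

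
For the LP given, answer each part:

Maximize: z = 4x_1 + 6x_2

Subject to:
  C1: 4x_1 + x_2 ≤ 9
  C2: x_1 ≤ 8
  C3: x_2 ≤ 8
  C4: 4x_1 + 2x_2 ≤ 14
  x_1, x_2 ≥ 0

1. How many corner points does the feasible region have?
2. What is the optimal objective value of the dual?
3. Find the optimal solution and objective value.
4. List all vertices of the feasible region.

1. 4
2. 42 (by strong duality, equal to the primal optimum)
3. x_1 = 0, x_2 = 7, z = 42
4. (0, 0), (2.25, 0), (1, 5), (0, 7)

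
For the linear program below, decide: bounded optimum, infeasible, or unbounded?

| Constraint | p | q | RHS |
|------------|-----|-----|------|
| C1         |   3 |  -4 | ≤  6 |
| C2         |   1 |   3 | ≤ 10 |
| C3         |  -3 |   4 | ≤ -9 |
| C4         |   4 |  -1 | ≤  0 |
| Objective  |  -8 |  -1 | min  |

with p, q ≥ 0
C1 requires 3p - 4q ≤ 6, while C3 (-3p + 4q ≤ -9) is equivalent to 3p - 4q ≥ 9. Together they would need 9 ≤ 3p - 4q ≤ 6, which is impossible since 9 > 6. No point satisfies all constraints.

Infeasible — the constraint set is empty.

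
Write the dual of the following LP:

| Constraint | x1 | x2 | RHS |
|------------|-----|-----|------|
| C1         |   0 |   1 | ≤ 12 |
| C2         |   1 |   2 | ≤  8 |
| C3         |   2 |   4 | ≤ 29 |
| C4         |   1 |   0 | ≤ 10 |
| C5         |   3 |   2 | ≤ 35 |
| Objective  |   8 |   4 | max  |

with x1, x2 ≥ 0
Minimize: z = 12y1 + 8y2 + 29y3 + 10y4 + 35y5

Subject to:
  C1: -y2 - 2y3 - y4 - 3y5 ≤ -8
  C2: -y1 - 2y2 - 4y3 - 2y5 ≤ -4
  y1, y2, y3, y4, y5 ≥ 0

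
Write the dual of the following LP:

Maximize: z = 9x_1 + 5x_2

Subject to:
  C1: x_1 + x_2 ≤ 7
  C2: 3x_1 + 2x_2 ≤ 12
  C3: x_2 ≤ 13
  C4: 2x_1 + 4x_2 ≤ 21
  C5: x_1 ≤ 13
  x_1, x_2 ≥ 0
Minimize: z = 7y1 + 12y2 + 13y3 + 21y4 + 13y5

Subject to:
  C1: -y1 - 3y2 - 2y4 - y5 ≤ -9
  C2: -y1 - 2y2 - y3 - 4y4 ≤ -5
  y1, y2, y3, y4, y5 ≥ 0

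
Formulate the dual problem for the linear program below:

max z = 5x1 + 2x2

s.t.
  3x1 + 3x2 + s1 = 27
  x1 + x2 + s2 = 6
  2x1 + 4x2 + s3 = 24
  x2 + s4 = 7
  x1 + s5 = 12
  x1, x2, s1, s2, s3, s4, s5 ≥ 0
Minimize: z = 27y1 + 6y2 + 24y3 + 7y4 + 12y5

Subject to:
  C1: -3y1 - y2 - 2y3 - y5 ≤ -5
  C2: -3y1 - y2 - 4y3 - y4 ≤ -2
  y1, y2, y3, y4, y5 ≥ 0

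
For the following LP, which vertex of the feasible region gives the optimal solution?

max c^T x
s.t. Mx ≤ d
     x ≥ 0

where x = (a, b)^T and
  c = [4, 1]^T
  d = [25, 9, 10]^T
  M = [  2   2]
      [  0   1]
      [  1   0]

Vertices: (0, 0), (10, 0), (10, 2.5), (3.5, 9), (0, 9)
Evaluating z = 4a + b at each vertex:
  (0, 0): z = 0
  (10, 0): z = 40
  (10, 2.5): z = 42.5
  (3.5, 9): z = 23
  (0, 9): z = 9

The largest value is z = 42.5, attained at (10, 2.5).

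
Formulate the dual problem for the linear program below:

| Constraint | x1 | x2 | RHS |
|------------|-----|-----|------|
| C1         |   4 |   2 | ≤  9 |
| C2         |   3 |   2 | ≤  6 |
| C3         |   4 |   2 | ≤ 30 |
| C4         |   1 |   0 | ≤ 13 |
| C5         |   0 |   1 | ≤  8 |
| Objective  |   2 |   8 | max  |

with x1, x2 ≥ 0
Minimize: z = 9y1 + 6y2 + 30y3 + 13y4 + 8y5

Subject to:
  C1: -4y1 - 3y2 - 4y3 - y4 ≤ -2
  C2: -2y1 - 2y2 - 2y3 - y5 ≤ -8
  y1, y2, y3, y4, y5 ≥ 0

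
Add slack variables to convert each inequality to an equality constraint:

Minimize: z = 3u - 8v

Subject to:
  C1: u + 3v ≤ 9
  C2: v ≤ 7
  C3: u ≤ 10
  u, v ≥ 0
min z = 3u - 8v

s.t.
  u + 3v + s1 = 9
  v + s2 = 7
  u + s3 = 10
  u, v, s1, s2, s3 ≥ 0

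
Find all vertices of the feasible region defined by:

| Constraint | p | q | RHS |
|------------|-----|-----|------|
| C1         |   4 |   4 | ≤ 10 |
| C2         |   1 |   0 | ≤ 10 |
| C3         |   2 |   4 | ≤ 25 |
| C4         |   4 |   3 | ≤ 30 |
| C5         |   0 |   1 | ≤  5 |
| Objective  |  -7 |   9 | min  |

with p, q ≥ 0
Each vertex is the intersection of two constraint boundaries that also satisfies all remaining constraints:
  p = 0 and q = 0 → (0, 0)
  4p + 4q = 10 and q = 0 → (2.5, 0)
  4p + 4q = 10 and p = 0 → (0, 2.5)

Vertices: (0, 0), (2.5, 0), (0, 2.5)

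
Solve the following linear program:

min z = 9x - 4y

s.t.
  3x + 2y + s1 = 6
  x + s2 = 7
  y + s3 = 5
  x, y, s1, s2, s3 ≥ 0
Each vertex is the intersection of two constraint boundaries that also satisfies all remaining constraints:
  x = 0 and y = 0 → (0, 0)
  3x + 2y = 6 and y = 0 → (2, 0)
  3x + 2y = 6 and x = 0 → (0, 3)

Evaluating z = 9x - 4y at each vertex:
  (0, 0): z = 0
  (2, 0): z = 18
  (0, 3): z = -12

The minimum is at (0, 3) with z = -12.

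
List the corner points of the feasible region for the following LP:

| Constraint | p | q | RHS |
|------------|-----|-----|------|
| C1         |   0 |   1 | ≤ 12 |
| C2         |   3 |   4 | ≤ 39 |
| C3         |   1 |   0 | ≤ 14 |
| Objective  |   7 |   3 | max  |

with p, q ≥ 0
Each vertex is the intersection of two constraint boundaries that also satisfies all remaining constraints:
  p = 0 and q = 0 → (0, 0)
  3p + 4q = 39 and q = 0 → (13, 0)
  3p + 4q = 39 and p = 0 → (0, 9.75)

Vertices: (0, 0), (13, 0), (0, 9.75)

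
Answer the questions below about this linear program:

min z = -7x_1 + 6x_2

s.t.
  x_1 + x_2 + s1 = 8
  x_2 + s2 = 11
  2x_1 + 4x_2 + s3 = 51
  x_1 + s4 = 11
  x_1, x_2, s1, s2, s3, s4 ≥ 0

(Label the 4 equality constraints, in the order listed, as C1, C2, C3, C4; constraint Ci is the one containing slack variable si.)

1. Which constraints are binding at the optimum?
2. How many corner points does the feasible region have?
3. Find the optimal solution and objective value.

1. C1, x_2 ≥ 0
2. 3
3. x_1 = 8, x_2 = 0, z = -56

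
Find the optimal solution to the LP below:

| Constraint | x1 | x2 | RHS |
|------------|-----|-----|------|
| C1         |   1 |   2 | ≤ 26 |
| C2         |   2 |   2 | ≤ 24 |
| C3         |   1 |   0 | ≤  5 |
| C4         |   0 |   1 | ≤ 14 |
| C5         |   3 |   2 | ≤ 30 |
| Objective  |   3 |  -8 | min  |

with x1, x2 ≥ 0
Each vertex is the intersection of two constraint boundaries that also satisfies all remaining constraints:
  x1 = 0 and x2 = 0 → (0, 0)
  x1 = 5 and x2 = 0 → (5, 0)
  2x1 + 2x2 = 24 and x1 = 5 → (5, 7)
  2x1 + 2x2 = 24 and x1 = 0 → (0, 12)

Evaluating z = 3x1 - 8x2 at each vertex:
  (0, 0): z = 0
  (5, 0): z = 15
  (5, 7): z = -41
  (0, 12): z = -96

The minimum is at (0, 12) with z = -96.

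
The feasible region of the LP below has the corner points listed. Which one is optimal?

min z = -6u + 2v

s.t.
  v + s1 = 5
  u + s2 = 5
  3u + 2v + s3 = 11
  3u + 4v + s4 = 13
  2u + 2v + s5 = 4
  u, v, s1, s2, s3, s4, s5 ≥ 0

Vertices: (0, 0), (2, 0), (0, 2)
(2, 0) with z = -12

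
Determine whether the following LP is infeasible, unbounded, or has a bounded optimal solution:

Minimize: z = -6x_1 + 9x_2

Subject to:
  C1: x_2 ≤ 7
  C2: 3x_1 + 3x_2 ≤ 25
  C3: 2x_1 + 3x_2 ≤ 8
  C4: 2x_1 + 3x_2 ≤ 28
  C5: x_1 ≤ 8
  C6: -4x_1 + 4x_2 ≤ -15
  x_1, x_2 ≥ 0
The point (4, 0) satisfies every constraint, so the LP is feasible; the constraints give x_1 ≤ 8 and x_2 ≤ 7, which with x_1, x_2 ≥ 0 keep the feasible region inside a bounded box. A feasible, bounded LP attains a finite optimum at a vertex.

Evaluating z = -6x_1 + 9x_2 at each vertex:
  (3.75, 0): z = -22.5
  (4, 0): z = -24
  (3.85, 0.1): z = -22.2

The LP has an optimal solution: (4, 0) with z = -24.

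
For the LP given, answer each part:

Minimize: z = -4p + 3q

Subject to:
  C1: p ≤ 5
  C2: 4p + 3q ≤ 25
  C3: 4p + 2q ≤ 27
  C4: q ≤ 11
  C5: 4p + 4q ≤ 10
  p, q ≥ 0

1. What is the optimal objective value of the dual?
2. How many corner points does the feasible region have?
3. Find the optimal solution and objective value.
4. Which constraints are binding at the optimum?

1. -10 (by strong duality, equal to the primal optimum)
2. 3
3. p = 2.5, q = 0, z = -10
4. C5, q ≥ 0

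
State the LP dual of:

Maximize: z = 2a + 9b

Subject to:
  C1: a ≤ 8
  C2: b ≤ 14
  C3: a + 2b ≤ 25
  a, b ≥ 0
Minimize: z = 8y1 + 14y2 + 25y3

Subject to:
  C1: -y1 - y3 ≤ -2
  C2: -y2 - 2y3 ≤ -9
  y1, y2, y3 ≥ 0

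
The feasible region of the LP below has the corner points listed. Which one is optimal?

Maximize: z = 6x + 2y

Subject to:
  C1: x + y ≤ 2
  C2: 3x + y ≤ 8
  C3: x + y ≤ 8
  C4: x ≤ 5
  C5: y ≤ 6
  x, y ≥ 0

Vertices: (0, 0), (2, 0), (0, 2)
Evaluating z = 6x + 2y at each vertex:
  (0, 0): z = 0
  (2, 0): z = 12
  (0, 2): z = 4

The largest value is z = 12, attained at (2, 0).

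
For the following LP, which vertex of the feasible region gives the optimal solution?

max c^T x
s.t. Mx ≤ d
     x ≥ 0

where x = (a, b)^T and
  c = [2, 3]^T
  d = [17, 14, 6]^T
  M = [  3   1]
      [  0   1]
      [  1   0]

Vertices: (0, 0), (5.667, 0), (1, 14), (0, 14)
Evaluating z = 2a + 3b at each vertex:
  (0, 0): z = 0
  (5.667, 0): z = 11.33
  (1, 14): z = 44
  (0, 14): z = 42

The largest value is z = 44, attained at (1, 14).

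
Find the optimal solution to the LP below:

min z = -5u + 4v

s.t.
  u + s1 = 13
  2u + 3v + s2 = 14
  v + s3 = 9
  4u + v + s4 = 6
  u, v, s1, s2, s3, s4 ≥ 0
u = 1.5, v = 0, z = -7.5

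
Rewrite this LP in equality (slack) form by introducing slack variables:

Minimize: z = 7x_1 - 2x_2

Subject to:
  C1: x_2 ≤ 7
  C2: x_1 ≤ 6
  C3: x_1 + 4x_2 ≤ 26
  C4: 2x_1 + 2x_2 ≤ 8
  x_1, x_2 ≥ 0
min z = 7x_1 - 2x_2

s.t.
  x_2 + s1 = 7
  x_1 + s2 = 6
  x_1 + 4x_2 + s3 = 26
  2x_1 + 2x_2 + s4 = 8
  x_1, x_2, s1, s2, s3, s4 ≥ 0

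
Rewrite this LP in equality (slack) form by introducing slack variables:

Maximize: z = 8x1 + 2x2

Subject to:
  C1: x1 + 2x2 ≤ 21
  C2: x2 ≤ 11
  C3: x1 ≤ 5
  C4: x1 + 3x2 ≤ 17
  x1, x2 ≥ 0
max z = 8x1 + 2x2

s.t.
  x1 + 2x2 + s1 = 21
  x2 + s2 = 11
  x1 + s3 = 5
  x1 + 3x2 + s4 = 17
  x1, x2, s1, s2, s3, s4 ≥ 0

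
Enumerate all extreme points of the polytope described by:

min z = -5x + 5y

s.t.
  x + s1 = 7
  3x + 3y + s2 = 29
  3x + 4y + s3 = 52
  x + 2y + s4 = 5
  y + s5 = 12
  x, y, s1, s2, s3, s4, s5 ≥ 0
Each vertex is the intersection of two constraint boundaries that also satisfies all remaining constraints:
  x = 0 and y = 0 → (0, 0)
  x + 2y = 5 and y = 0 → (5, 0)
  x + 2y = 5 and x = 0 → (0, 2.5)

Vertices: (0, 0), (5, 0), (0, 2.5)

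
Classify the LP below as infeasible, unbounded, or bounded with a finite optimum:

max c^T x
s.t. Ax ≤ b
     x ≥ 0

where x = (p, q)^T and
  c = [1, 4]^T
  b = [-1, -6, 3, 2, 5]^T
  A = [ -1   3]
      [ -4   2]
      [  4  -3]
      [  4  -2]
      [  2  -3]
One constraint requires 4p - 2q ≤ 2, while the constraint -4p + 2q ≤ -6 is equivalent to 4p - 2q ≥ 6. Together they would need 6 ≤ 4p - 2q ≤ 2, which is impossible since 6 > 2. No point satisfies all constraints.

Infeasible — the constraint set is empty.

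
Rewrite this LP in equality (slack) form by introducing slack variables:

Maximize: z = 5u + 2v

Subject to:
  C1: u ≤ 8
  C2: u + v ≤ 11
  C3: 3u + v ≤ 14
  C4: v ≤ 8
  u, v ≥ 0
max z = 5u + 2v

s.t.
  u + s1 = 8
  u + v + s2 = 11
  3u + v + s3 = 14
  v + s4 = 8
  u, v, s1, s2, s3, s4 ≥ 0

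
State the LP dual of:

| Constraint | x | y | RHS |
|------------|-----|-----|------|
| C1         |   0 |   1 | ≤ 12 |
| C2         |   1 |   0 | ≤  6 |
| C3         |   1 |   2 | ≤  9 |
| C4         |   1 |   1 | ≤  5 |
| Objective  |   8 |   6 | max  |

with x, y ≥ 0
Minimize: z = 12y1 + 6y2 + 9y3 + 5y4

Subject to:
  C1: -y2 - y3 - y4 ≤ -8
  C2: -y1 - 2y3 - y4 ≤ -6
  y1, y2, y3, y4 ≥ 0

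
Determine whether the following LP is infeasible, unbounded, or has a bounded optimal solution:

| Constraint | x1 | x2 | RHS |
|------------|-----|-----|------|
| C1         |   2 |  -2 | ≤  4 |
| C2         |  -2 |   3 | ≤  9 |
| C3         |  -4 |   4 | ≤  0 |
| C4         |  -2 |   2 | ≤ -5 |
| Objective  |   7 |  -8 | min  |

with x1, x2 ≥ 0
C1 requires 2x1 - 2x2 ≤ 4, while C4 (-2x1 + 2x2 ≤ -5) is equivalent to 2x1 - 2x2 ≥ 5. Together they would need 5 ≤ 2x1 - 2x2 ≤ 4, which is impossible since 5 > 4. No point satisfies all constraints.

Infeasible: no point satisfies all constraints simultaneously.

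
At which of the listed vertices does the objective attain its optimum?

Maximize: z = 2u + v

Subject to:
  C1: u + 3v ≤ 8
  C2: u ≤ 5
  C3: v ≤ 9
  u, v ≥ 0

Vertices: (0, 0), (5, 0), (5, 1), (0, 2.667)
Evaluating z = 2u + v at each vertex:
  (0, 0): z = 0
  (5, 0): z = 10
  (5, 1): z = 11
  (0, 2.667): z = 2.667

The largest value is z = 11, attained at (5, 1).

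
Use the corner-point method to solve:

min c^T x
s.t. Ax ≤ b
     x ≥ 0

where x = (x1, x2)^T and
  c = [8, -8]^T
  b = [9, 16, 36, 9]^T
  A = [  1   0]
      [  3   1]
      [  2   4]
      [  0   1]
x1 = 0, x2 = 9, z = -72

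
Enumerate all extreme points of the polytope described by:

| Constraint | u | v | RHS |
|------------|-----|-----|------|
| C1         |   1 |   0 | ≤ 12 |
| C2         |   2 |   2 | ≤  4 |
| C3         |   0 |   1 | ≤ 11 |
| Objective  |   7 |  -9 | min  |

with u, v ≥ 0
Each vertex is the intersection of two constraint boundaries that also satisfies all remaining constraints:
  u = 0 and v = 0 → (0, 0)
  2u + 2v = 4 and v = 0 → (2, 0)
  2u + 2v = 4 and u = 0 → (0, 2)

Vertices: (0, 0), (2, 0), (0, 2)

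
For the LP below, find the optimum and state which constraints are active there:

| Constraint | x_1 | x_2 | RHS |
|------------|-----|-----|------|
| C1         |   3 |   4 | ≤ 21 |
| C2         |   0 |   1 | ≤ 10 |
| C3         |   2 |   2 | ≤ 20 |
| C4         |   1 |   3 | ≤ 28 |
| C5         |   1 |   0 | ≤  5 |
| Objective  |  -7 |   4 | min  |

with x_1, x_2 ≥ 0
Optimal: x_1 = 5, x_2 = 0
Slack at optimum:
  C1: slack = 6
  C2: slack = 10
  C3: slack = 10
  C4: slack = 23
  C5: slack = 0 (binding)
  x_1 ≥ 0: x_1 = 5
  x_2 ≥ 0: x_2 = 0 (binding)
Binding constraints: C5, x_2 ≥ 0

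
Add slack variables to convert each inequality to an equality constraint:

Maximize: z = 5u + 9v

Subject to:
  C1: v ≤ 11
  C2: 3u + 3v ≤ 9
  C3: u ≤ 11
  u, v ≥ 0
max z = 5u + 9v

s.t.
  v + s1 = 11
  3u + 3v + s2 = 9
  u + s3 = 11
  u, v, s1, s2, s3 ≥ 0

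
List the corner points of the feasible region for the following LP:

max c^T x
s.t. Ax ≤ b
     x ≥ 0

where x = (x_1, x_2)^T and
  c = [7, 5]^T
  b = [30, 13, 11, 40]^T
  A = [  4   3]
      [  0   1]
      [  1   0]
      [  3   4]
Each vertex is the intersection of two constraint boundaries that also satisfies all remaining constraints:
  x_1 = 0 and x_2 = 0 → (0, 0)
  4x_1 + 3x_2 = 30 and x_2 = 0 → (7.5, 0)
  4x_1 + 3x_2 = 30 and 3x_1 + 4x_2 = 40 → (0, 10)

Vertices: (0, 0), (7.5, 0), (0, 10)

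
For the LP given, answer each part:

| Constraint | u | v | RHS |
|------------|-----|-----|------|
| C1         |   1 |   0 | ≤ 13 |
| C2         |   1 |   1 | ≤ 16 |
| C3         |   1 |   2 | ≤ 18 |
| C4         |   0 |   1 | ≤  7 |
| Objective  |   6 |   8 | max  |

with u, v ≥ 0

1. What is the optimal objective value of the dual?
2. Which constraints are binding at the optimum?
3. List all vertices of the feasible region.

1. 98 (by strong duality, equal to the primal optimum)
2. C1, C3
3. (0, 0), (13, 0), (13, 2.5), (4, 7), (0, 7)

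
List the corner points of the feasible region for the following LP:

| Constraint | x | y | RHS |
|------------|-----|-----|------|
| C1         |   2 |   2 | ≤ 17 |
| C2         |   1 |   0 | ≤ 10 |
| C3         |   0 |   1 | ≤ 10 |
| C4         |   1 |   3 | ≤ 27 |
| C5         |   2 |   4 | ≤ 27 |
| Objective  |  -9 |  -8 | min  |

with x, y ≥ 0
Each vertex is the intersection of two constraint boundaries that also satisfies all remaining constraints:
  x = 0 and y = 0 → (0, 0)
  2x + 2y = 17 and y = 0 → (8.5, 0)
  2x + 2y = 17 and 2x + 4y = 27 → (3.5, 5)
  2x + 4y = 27 and x = 0 → (0, 6.75)

Vertices: (0, 0), (8.5, 0), (3.5, 5), (0, 6.75)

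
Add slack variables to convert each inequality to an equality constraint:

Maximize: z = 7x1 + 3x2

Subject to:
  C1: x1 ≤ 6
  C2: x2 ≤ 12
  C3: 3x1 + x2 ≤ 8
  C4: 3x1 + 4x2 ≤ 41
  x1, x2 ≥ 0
max z = 7x1 + 3x2

s.t.
  x1 + s1 = 6
  x2 + s2 = 12
  3x1 + x2 + s3 = 8
  3x1 + 4x2 + s4 = 41
  x1, x2, s1, s2, s3, s4 ≥ 0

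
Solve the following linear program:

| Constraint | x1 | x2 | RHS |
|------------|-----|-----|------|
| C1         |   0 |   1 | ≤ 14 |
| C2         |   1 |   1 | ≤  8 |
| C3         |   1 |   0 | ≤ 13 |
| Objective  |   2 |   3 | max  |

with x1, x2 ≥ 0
x1 = 0, x2 = 8, z = 24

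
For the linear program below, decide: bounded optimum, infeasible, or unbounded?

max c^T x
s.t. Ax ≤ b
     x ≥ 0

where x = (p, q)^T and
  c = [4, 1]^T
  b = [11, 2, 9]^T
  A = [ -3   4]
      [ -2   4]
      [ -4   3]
Feasible point: (0, 0) satisfies every constraint, so the LP is feasible.
Direction d = (1, 0): for each constraint row a, a·d ≤ 0 —
  (-3)(1) + (4)(0) = -3 ≤ 0
  (-2)(1) + (4)(0) = -2 ≤ 0
  (-4)(1) + (3)(0) = -4 ≤ 0
and d ≥ 0, so (0, 0) + t·d stays feasible for every t ≥ 0. Along this ray z = 4p + q changes by 4 per unit t, so z → +∞.

The LP is unbounded; z can be made arbitrarily large.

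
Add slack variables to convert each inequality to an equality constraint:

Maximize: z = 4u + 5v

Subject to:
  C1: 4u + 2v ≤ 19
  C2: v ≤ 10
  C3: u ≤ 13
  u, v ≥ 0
max z = 4u + 5v

s.t.
  4u + 2v + s1 = 19
  v + s2 = 10
  u + s3 = 13
  u, v, s1, s2, s3 ≥ 0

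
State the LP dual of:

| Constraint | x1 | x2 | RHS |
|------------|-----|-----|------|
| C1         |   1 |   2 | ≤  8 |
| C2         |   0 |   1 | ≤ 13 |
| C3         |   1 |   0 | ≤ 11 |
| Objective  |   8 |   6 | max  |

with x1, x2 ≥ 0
Minimize: z = 8y1 + 13y2 + 11y3

Subject to:
  C1: -y1 - y3 ≤ -8
  C2: -2y1 - y2 ≤ -6
  y1, y2, y3 ≥ 0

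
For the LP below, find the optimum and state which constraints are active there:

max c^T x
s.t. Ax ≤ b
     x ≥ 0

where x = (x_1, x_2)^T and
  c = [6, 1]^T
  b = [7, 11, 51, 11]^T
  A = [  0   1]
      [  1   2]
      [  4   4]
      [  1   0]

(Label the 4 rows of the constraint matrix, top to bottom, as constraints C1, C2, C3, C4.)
Optimal: x_1 = 11, x_2 = 0
Slack at optimum:
  C1: slack = 7
  C2: slack = 0 (binding)
  C3: slack = 7
  C4: slack = 0 (binding)
  x_1 ≥ 0: x_1 = 11
  x_2 ≥ 0: x_2 = 0 (binding)
Binding constraints: C2, C4, x_2 ≥ 0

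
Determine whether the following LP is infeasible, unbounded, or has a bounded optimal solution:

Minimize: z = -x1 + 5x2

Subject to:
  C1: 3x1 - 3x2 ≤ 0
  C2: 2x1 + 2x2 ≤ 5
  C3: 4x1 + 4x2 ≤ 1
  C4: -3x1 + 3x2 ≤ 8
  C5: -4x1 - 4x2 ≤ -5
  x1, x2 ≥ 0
C3 requires 4x1 + 4x2 ≤ 1, while C5 (-4x1 - 4x2 ≤ -5) is equivalent to 4x1 + 4x2 ≥ 5. Together they would need 5 ≤ 4x1 + 4x2 ≤ 1, which is impossible since 5 > 1. No point satisfies all constraints.

Infeasible — the constraint set is empty.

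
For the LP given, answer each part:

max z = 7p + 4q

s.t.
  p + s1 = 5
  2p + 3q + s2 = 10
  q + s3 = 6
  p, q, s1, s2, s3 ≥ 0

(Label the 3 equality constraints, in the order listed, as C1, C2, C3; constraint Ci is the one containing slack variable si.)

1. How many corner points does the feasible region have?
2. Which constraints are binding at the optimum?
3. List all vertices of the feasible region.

1. 3
2. C1, C2, q ≥ 0
3. (0, 0), (5, 0), (0, 3.333)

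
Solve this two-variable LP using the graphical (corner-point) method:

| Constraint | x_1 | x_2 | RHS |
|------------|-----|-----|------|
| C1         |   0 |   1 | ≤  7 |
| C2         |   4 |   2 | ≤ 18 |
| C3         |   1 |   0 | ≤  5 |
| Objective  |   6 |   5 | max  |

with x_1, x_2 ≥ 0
x_1 = 1, x_2 = 7, z = 41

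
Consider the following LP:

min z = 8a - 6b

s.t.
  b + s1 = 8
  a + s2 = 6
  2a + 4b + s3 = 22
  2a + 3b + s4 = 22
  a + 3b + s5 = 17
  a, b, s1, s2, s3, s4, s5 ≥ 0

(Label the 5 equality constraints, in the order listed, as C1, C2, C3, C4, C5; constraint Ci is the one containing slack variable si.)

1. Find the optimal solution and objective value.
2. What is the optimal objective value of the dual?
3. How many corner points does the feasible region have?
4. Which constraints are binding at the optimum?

1. a = 0, b = 5.5, z = -33
2. -33 (by strong duality, equal to the primal optimum)
3. 4
4. C3, a ≥ 0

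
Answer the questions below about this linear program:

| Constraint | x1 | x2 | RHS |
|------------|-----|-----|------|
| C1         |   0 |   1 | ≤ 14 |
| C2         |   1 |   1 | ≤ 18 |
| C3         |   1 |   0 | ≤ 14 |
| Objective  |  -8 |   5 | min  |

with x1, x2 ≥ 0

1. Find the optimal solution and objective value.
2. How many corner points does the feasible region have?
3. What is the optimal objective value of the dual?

1. x1 = 14, x2 = 0, z = -112
2. 5
3. -112 (by strong duality, equal to the primal optimum)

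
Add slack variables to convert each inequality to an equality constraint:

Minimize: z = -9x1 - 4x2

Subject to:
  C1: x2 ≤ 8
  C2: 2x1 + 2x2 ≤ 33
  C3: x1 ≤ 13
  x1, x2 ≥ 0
min z = -9x1 - 4x2

s.t.
  x2 + s1 = 8
  2x1 + 2x2 + s2 = 33
  x1 + s3 = 13
  x1, x2, s1, s2, s3 ≥ 0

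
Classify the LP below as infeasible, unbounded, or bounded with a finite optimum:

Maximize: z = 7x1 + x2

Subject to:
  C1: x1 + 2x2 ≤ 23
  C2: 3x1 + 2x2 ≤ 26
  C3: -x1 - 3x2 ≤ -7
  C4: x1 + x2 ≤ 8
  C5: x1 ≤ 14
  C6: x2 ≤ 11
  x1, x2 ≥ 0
The point (8, 0) satisfies every constraint, so the LP is feasible; the constraints give x1 ≤ 14 and x2 ≤ 11, which with x1, x2 ≥ 0 keep the feasible region inside a bounded box. A feasible, bounded LP attains a finite optimum at a vertex.

Evaluating z = 7x1 + x2 at each vertex:
  (0, 2.333): z = 2.333
  (7, 0): z = 49
  (8, 0): z = 56
  (0, 8): z = 8

The LP has an optimal solution: (8, 0) with z = 56.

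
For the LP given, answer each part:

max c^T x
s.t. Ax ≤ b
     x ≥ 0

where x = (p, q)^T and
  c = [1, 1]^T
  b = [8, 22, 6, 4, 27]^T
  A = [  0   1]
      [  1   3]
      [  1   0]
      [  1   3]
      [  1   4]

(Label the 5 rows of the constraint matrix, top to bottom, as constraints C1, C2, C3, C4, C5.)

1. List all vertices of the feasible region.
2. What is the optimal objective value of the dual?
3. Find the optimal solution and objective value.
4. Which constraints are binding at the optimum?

1. (0, 0), (4, 0), (0, 1.333)
2. 4 (by strong duality, equal to the primal optimum)
3. p = 4, q = 0, z = 4
4. C4, q ≥ 0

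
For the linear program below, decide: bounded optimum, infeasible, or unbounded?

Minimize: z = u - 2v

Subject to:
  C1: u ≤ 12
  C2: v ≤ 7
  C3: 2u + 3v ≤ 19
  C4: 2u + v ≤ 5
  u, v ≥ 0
The point (0, 5) satisfies every constraint, so the LP is feasible; the constraints give u ≤ 12 and v ≤ 7, which with u, v ≥ 0 keep the feasible region inside a bounded box. A feasible, bounded LP attains a finite optimum at a vertex.

Evaluating z = u - 2v at each vertex:
  (0, 0): z = 0
  (2.5, 0): z = 2.5
  (0, 5): z = -10

Feasible with finite optimum z* = -10 at (0, 5).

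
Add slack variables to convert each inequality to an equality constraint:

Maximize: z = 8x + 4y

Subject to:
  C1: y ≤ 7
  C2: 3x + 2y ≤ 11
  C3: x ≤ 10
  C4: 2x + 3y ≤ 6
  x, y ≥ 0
max z = 8x + 4y

s.t.
  y + s1 = 7
  3x + 2y + s2 = 11
  x + s3 = 10
  2x + 3y + s4 = 6
  x, y, s1, s2, s3, s4 ≥ 0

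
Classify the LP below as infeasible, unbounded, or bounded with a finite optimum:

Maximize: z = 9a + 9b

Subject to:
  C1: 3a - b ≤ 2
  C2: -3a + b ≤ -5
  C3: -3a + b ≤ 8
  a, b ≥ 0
C1 requires 3a - b ≤ 2, while C2 (-3a + b ≤ -5) is equivalent to 3a - b ≥ 5. Together they would need 5 ≤ 3a - b ≤ 2, which is impossible since 5 > 2. No point satisfies all constraints.

Infeasible: no point satisfies all constraints simultaneously.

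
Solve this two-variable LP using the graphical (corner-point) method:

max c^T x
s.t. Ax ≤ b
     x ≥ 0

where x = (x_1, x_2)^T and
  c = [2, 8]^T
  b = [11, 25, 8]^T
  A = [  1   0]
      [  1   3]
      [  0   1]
x_1 = 1, x_2 = 8, z = 66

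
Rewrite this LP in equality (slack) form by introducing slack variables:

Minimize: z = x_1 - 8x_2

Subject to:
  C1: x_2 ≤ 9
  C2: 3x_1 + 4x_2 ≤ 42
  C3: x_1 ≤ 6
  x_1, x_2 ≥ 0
min z = x_1 - 8x_2

s.t.
  x_2 + s1 = 9
  3x_1 + 4x_2 + s2 = 42
  x_1 + s3 = 6
  x_1, x_2, s1, s2, s3 ≥ 0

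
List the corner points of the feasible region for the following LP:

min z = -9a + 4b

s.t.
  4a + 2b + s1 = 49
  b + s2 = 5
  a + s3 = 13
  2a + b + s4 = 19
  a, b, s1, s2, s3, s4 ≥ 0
Each vertex is the intersection of two constraint boundaries that also satisfies all remaining constraints:
  a = 0 and b = 0 → (0, 0)
  2a + b = 19 and b = 0 → (9.5, 0)
  b = 5 and 2a + b = 19 → (7, 5)
  b = 5 and a = 0 → (0, 5)

Vertices: (0, 0), (9.5, 0), (7, 5), (0, 5)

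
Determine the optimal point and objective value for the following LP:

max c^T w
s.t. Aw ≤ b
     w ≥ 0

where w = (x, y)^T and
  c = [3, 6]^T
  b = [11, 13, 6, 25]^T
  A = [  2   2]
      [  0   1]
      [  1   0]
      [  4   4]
x = 0, y = 5.5, z = 33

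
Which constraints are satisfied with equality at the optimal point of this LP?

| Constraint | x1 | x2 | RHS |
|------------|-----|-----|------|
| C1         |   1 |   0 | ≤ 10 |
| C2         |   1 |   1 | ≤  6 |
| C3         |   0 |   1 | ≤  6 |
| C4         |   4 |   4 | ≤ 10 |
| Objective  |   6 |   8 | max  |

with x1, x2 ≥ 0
Optimal: x1 = 0, x2 = 2.5
Slack at optimum:
  C1: slack = 10
  C2: slack = 3.5
  C3: slack = 3.5
  C4: slack = 0 (binding)
  x1 ≥ 0: x1 = 0 (binding)
  x2 ≥ 0: x2 = 2.5
Binding constraints: C4, x1 ≥ 0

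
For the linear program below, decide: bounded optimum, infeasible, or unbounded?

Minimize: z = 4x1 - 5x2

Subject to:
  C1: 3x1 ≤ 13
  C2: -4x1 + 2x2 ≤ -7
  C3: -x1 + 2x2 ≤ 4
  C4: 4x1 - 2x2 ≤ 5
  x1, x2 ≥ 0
C4 requires 4x1 - 2x2 ≤ 5, while C2 (-4x1 + 2x2 ≤ -7) is equivalent to 4x1 - 2x2 ≥ 7. Together they would need 7 ≤ 4x1 - 2x2 ≤ 5, which is impossible since 7 > 5. No point satisfies all constraints.

The feasible region is empty; the LP is infeasible.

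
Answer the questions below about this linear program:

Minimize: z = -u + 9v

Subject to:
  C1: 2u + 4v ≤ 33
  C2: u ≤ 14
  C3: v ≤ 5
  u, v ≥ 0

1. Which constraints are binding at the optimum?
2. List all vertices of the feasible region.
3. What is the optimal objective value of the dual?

1. C2, v ≥ 0
2. (0, 0), (14, 0), (14, 1.25), (6.5, 5), (0, 5)
3. -14 (by strong duality, equal to the primal optimum)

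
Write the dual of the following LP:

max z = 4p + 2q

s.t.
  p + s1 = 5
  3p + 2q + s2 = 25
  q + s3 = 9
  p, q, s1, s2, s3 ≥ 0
Minimize: z = 5y1 + 25y2 + 9y3

Subject to:
  C1: -y1 - 3y2 ≤ -4
  C2: -2y2 - y3 ≤ -2
  y1, y2, y3 ≥ 0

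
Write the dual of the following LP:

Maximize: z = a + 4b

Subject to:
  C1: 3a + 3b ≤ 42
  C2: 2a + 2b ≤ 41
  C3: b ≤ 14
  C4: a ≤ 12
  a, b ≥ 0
Minimize: z = 42y1 + 41y2 + 14y3 + 12y4

Subject to:
  C1: -3y1 - 2y2 - y4 ≤ -1
  C2: -3y1 - 2y2 - y3 ≤ -4
  y1, y2, y3, y4 ≥ 0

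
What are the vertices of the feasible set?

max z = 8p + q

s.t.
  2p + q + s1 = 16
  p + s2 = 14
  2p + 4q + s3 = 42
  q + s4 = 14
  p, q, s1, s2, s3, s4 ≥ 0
Each vertex is the intersection of two constraint boundaries that also satisfies all remaining constraints:
  p = 0 and q = 0 → (0, 0)
  2p + q = 16 and q = 0 → (8, 0)
  2p + q = 16 and 2p + 4q = 42 → (3.667, 8.667)
  2p + 4q = 42 and p = 0 → (0, 10.5)

Vertices: (0, 0), (8, 0), (3.667, 8.667), (0, 10.5)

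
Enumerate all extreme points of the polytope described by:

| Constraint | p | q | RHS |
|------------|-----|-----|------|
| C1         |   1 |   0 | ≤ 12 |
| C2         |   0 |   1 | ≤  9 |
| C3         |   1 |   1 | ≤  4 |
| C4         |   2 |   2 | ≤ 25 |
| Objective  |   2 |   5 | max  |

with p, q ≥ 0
Each vertex is the intersection of two constraint boundaries that also satisfies all remaining constraints:
  p = 0 and q = 0 → (0, 0)
  p + q = 4 and q = 0 → (4, 0)
  p + q = 4 and p = 0 → (0, 4)

Vertices: (0, 0), (4, 0), (0, 4)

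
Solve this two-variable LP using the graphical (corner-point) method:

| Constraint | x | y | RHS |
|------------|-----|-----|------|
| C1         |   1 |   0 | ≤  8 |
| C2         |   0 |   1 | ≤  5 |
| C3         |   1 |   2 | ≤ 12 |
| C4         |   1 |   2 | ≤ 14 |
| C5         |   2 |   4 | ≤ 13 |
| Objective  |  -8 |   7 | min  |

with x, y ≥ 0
x = 6.5, y = 0, z = -52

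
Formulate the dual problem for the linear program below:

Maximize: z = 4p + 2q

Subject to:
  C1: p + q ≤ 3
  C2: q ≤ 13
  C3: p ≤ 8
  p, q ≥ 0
Minimize: z = 3y1 + 13y2 + 8y3

Subject to:
  C1: -y1 - y3 ≤ -4
  C2: -y1 - y2 ≤ -2
  y1, y2, y3 ≥ 0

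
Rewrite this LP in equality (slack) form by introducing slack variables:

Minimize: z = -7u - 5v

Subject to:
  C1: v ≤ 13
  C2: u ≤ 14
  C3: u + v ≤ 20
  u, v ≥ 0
min z = -7u - 5v

s.t.
  v + s1 = 13
  u + s2 = 14
  u + v + s3 = 20
  u, v, s1, s2, s3 ≥ 0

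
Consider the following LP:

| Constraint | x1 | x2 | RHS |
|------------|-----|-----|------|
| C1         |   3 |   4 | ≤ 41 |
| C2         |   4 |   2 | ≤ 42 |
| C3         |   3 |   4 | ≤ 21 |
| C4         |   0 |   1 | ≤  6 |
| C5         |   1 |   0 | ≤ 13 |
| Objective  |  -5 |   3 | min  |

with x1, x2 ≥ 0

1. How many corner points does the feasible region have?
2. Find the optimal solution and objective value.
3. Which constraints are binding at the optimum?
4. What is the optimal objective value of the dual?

1. 3
2. x1 = 7, x2 = 0, z = -35
3. C3, x2 ≥ 0
4. -35 (by strong duality, equal to the primal optimum)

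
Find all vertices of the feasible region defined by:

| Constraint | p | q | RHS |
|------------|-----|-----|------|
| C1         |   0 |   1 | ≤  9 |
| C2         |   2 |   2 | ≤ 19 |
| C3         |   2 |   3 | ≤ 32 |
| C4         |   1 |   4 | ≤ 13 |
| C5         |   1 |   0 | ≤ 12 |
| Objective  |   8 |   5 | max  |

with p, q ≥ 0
Each vertex is the intersection of two constraint boundaries that also satisfies all remaining constraints:
  p = 0 and q = 0 → (0, 0)
  2p + 2q = 19 and q = 0 → (9.5, 0)
  2p + 2q = 19 and p + 4q = 13 → (8.333, 1.167)
  p + 4q = 13 and p = 0 → (0, 3.25)

Vertices: (0, 0), (9.5, 0), (8.333, 1.167), (0, 3.25)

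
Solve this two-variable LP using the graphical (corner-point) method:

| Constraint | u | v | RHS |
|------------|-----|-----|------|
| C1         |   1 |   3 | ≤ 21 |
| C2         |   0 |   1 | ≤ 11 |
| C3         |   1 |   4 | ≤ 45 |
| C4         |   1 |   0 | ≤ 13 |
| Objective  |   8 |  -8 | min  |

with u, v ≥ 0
u = 0, v = 7, z = -56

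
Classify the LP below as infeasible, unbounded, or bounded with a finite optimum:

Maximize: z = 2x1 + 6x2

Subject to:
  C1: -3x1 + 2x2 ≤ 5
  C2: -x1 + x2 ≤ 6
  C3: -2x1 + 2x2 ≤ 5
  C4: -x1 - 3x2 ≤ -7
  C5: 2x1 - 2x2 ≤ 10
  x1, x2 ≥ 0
Feasible point: (1, 2) satisfies every constraint, so the LP is feasible.
Direction d = (1, 1): for each constraint row a, a·d ≤ 0 —
  (-3)(1) + (2)(1) = -1 ≤ 0
  (-1)(1) + (1)(1) = 0 ≤ 0
  (-2)(1) + (2)(1) = 0 ≤ 0
  (-1)(1) + (-3)(1) = -4 ≤ 0
  (2)(1) + (-2)(1) = 0 ≤ 0
and d ≥ 0, so (1, 2) + t·d stays feasible for every t ≥ 0. Along this ray z = 2x1 + 6x2 changes by 8 per unit t, so z → +∞.

Unbounded — the objective can increase without bound over the feasible region.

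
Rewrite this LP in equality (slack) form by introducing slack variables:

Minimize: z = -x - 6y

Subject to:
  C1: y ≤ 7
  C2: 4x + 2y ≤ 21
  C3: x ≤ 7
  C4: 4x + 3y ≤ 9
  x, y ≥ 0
min z = -x - 6y

s.t.
  y + s1 = 7
  4x + 2y + s2 = 21
  x + s3 = 7
  4x + 3y + s4 = 9
  x, y, s1, s2, s3, s4 ≥ 0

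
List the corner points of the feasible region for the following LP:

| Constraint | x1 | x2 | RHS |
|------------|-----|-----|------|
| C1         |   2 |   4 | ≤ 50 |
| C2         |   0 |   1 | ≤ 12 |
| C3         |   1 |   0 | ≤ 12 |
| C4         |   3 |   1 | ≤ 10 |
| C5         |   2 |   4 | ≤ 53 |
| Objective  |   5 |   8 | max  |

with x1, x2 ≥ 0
Each vertex is the intersection of two constraint boundaries that also satisfies all remaining constraints:
  x1 = 0 and x2 = 0 → (0, 0)
  3x1 + x2 = 10 and x2 = 0 → (3.333, 0)
  3x1 + x2 = 10 and x1 = 0 → (0, 10)

Vertices: (0, 0), (3.333, 0), (0, 10)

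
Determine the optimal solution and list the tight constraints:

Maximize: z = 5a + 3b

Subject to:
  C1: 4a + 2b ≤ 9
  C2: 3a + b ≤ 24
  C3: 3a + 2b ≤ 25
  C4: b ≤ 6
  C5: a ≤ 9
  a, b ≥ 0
Optimal: a = 0, b = 4.5
Slack at optimum:
  C1: slack = 0 (binding)
  C2: slack = 19.5
  C3: slack = 16
  C4: slack = 1.5
  C5: slack = 9
  a ≥ 0: a = 0 (binding)
  b ≥ 0: b = 4.5
Binding constraints: C1, a ≥ 0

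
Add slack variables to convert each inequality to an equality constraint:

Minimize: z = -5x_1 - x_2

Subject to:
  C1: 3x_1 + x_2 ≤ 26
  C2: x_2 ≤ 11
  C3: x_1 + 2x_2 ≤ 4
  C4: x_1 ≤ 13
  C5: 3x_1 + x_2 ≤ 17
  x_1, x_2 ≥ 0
min z = -5x_1 - x_2

s.t.
  3x_1 + x_2 + s1 = 26
  x_2 + s2 = 11
  x_1 + 2x_2 + s3 = 4
  x_1 + s4 = 13
  3x_1 + x_2 + s5 = 17
  x_1, x_2, s1, s2, s3, s4, s5 ≥ 0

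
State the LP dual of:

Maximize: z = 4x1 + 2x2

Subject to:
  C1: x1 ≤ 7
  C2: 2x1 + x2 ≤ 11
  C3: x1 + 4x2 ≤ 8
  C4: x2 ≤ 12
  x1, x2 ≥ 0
Minimize: z = 7y1 + 11y2 + 8y3 + 12y4

Subject to:
  C1: -y1 - 2y2 - y3 ≤ -4
  C2: -y2 - 4y3 - y4 ≤ -2
  y1, y2, y3, y4 ≥ 0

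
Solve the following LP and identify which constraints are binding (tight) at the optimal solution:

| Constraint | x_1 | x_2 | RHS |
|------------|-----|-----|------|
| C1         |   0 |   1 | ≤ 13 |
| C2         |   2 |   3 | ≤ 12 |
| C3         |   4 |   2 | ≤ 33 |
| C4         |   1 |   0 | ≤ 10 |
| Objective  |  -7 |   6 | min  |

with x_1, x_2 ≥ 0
Optimal: x_1 = 6, x_2 = 0
Binding: C2, x_2 ≥ 0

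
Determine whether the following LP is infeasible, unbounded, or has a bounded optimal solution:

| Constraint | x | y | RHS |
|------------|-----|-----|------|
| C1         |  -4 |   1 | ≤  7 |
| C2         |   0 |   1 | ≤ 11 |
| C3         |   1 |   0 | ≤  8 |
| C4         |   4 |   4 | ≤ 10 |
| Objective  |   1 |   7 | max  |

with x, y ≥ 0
The point (0, 2.5) satisfies every constraint, so the LP is feasible; the constraints give x ≤ 8 and y ≤ 11, which with x, y ≥ 0 keep the feasible region inside a bounded box. A feasible, bounded LP attains a finite optimum at a vertex.

Evaluating z = x + 7y at each vertex:
  (0, 0): z = 0
  (2.5, 0): z = 2.5
  (0, 2.5): z = 17.5

Feasible with finite optimum z* = 17.5 at (0, 2.5).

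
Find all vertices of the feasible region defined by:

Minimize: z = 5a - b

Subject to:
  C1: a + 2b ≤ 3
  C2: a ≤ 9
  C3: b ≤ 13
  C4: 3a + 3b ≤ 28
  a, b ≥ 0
Each vertex is the intersection of two constraint boundaries that also satisfies all remaining constraints:
  a = 0 and b = 0 → (0, 0)
  a + 2b = 3 and b = 0 → (3, 0)
  a + 2b = 3 and a = 0 → (0, 1.5)

Vertices: (0, 0), (3, 0), (0, 1.5)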